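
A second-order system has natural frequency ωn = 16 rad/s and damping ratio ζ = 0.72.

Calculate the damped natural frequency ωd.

ωd = ωn√(1 - ζ²) = 16√(1 - 0.72²) = 11.1 rad/s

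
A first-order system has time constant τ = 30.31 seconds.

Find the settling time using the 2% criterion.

For first-order system, 2% settling time ≈ 4τ = 4 × 30.31 = 121.24 s.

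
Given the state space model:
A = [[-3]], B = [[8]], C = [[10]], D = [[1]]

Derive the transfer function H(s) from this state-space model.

(sI - A)⁻¹ = 1/(s + 3). H(s) = 10×8/(s + 3) + 1 = (s + 83)/(s + 3).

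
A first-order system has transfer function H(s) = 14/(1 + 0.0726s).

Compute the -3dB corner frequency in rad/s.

Corner frequency = 1/τ = 1/0.0726 = 13.774 rad/s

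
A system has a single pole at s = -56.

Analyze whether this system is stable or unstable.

Pole at s = -56 is in the left half-plane. Stable.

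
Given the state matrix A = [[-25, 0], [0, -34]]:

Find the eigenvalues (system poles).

For diagonal matrix, eigenvalues are diagonal entries: λ₁ = -25, λ₂ = -34.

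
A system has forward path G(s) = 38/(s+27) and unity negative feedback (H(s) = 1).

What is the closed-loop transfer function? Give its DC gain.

T(s) = G/(1+GH) = [38/(s+27)] / [1 + 38/(s+27)] = 38/(s+27+38) = 38/(s+65). DC gain = 38/65 = 0.5846.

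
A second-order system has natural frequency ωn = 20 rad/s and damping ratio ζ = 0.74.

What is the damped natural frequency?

ωd = ωn√(1 - ζ²) = 20√(1 - 0.74²) = 13.45 rad/s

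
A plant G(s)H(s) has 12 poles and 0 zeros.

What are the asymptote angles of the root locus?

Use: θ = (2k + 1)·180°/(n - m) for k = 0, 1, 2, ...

n - m = 12 - 0 = 12. Angles: θk = (2k + 1)·180°/12 = 15°, 45°, 75°, 105°, 135°, 165°, 195°, 225°, 255°, 285°, 315°, 345°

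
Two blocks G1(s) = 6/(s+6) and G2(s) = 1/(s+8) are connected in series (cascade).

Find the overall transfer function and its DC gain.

Series: multiply transfer functions. G_eq = 6/(s+6) × 1/(s+8) = 6/((s+6)(s+8)). DC gain = 6/(6×8) = 0.125.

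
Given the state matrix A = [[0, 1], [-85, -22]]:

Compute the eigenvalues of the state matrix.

det(A - λI) = λ² - (-22)λ + 85 = (λ - (-17))(λ - (-5)). Eigenvalues: -17, -5.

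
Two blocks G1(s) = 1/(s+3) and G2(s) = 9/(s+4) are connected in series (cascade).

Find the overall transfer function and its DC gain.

Series: multiply transfer functions. G_eq = 1/(s+3) × 9/(s+4) = 9/((s+3)(s+4)). DC gain = 9/(3×4) = 0.75.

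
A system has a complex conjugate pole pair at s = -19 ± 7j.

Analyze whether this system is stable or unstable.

Real part of poles is -19 (< 0, left half-plane). Stable.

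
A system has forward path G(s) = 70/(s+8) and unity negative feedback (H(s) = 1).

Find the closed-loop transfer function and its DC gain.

T(s) = G/(1+GH) = [70/(s+8)] / [1 + 70/(s+8)] = 70/(s+8+70) = 70/(s+78). DC gain = 70/78 = 0.8974.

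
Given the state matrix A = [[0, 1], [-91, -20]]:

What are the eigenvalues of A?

det(A - λI) = λ² - (-20)λ + 91 = (λ - (-7))(λ - (-13)). Eigenvalues: -7, -13.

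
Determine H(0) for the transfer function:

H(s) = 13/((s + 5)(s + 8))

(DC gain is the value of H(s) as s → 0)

DC gain = H(0) = 13/(5 × 8) = 13/40 = 0.325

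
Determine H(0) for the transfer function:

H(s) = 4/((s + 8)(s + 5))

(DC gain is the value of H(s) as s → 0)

DC gain = H(0) = 4/(8 × 5) = 4/40 = 0.1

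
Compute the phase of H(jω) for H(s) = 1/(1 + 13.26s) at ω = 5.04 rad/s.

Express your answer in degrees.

Phase = -arctan(ωτ) = -arctan(5.04 × 13.26) = -89.1°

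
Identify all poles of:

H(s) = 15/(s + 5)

Pole is where denominator = 0: s + 5 = 0, so s = -5.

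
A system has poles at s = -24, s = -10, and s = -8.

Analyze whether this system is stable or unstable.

All poles are in the left half-plane. System is stable.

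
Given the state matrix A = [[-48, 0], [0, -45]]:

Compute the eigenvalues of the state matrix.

For diagonal matrix, eigenvalues are diagonal entries: λ₁ = -48, λ₂ = -45.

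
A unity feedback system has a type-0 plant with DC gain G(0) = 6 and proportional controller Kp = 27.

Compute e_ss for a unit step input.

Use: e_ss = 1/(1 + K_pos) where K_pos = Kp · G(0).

K_pos = Kp · G(0) = 27 × 6 = 162. e_ss = 1/(1 + 162) = 0.0061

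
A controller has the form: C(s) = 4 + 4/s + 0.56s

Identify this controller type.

This is a Proportional-Integral-Derivative (PID) controller.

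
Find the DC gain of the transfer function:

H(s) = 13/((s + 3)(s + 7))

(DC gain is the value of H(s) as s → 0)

DC gain = H(0) = 13/(3 × 7) = 13/21 = 0.6190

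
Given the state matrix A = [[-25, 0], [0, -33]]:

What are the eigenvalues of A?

For diagonal matrix, eigenvalues are diagonal entries: λ₁ = -25, λ₂ = -33.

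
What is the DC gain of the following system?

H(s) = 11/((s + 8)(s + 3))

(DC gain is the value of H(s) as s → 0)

DC gain = H(0) = 11/(8 × 3) = 11/24 = 0.4583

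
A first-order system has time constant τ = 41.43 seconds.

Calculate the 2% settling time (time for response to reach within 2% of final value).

For first-order system, 2% settling time ≈ 4τ = 4 × 41.43 = 165.72 s.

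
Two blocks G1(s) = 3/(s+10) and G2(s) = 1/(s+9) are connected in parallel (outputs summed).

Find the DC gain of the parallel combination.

Parallel: G_eq = G1 + G2. DC gain = G1(0) + G2(0) = 3/10 + 1/9 = 0.3 + 0.1111 = 0.4111.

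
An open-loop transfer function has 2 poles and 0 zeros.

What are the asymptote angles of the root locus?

n - m = 2 - 0 = 2. Angles: θk = (2k + 1)·180°/2 = 90°, 270°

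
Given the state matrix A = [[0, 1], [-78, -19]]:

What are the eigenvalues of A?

det(A - λI) = λ² - (-19)λ + 78 = (λ - (-13))(λ - (-6)). Eigenvalues: -13, -6.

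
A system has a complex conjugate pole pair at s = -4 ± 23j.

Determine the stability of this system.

Real part of poles is -4 (< 0, left half-plane). Stable.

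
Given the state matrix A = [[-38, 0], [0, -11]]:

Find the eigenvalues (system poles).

For diagonal matrix, eigenvalues are diagonal entries: λ₁ = -38, λ₂ = -11.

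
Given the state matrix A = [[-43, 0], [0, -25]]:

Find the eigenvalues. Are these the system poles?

For diagonal matrix, eigenvalues are diagonal entries: λ₁ = -43, λ₂ = -25. Eigenvalues of A = system poles.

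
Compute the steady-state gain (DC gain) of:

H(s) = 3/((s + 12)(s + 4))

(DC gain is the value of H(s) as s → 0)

DC gain = H(0) = 3/(12 × 4) = 3/48 = 0.0625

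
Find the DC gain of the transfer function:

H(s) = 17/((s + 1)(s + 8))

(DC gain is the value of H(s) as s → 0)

DC gain = H(0) = 17/(1 × 8) = 17/8 = 2.125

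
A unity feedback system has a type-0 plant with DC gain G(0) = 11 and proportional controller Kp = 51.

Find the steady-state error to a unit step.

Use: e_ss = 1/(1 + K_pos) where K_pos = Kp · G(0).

K_pos = Kp · G(0) = 51 × 11 = 561. e_ss = 1/(1 + 561) = 0.0018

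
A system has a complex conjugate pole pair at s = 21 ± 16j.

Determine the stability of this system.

Real part of poles is 21 (> 0, right half-plane). Unstable.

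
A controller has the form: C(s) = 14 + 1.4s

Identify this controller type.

This is a Proportional-Derivative (PD) controller.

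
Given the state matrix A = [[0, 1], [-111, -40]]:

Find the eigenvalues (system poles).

det(A - λI) = λ² - (-40)λ + 111 = (λ - (-3))(λ - (-37)). Eigenvalues: -3, -37.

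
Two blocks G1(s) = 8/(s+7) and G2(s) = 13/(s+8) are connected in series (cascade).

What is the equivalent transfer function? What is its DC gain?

Series: multiply transfer functions. G_eq = 8/(s+7) × 13/(s+8) = 104/((s+7)(s+8)). DC gain = 104/(7×8) = 1.8571.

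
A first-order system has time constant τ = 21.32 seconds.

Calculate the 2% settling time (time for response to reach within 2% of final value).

For first-order system, 2% settling time ≈ 4τ = 4 × 21.32 = 85.28 s.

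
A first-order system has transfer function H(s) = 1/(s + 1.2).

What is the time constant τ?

For H(s) = 1/(s + 1/τ), the pole is at -1/τ = -1.2, so τ = 1/1.2 = 0.8333 s.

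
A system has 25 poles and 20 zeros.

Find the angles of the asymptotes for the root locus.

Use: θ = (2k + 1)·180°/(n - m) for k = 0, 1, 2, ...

n - m = 25 - 20 = 5. Angles: θk = (2k + 1)·180°/5 = 36°, 108°, 180°, 252°, 324°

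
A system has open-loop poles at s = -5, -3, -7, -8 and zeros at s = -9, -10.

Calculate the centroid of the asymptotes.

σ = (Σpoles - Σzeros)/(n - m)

σ = (Σpoles - Σzeros)/(n - m) = (-23 - (-19))/(4 - 2) = -4/2 = -2.0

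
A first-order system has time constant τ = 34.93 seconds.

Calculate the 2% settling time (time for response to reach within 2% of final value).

For first-order system, 2% settling time ≈ 4τ = 4 × 34.93 = 139.72 s.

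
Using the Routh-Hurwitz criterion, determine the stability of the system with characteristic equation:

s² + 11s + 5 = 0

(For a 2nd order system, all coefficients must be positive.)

Coefficients: 1, 11, 5. All positive, so system is stable.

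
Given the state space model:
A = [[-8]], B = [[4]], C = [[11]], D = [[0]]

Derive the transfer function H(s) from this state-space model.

(sI - A)⁻¹ = 1/(s + 8). H(s) = 11 × 4/(s + 8) + 0 = 44/(s + 8).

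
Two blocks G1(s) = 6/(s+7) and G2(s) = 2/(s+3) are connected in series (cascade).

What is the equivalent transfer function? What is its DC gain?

Series: multiply transfer functions. G_eq = 6/(s+7) × 2/(s+3) = 12/((s+7)(s+3)). DC gain = 12/(7×3) = 0.5714.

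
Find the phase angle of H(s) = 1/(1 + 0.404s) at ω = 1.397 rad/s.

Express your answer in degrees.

Phase = -arctan(ωτ) = -arctan(1.397 × 0.404) = -29.4°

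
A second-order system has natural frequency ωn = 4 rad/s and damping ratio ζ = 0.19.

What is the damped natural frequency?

ωd = ωn√(1 - ζ²) = 4√(1 - 0.19²) = 3.93 rad/s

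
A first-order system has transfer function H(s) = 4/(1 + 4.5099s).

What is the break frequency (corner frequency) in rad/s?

Corner frequency = 1/τ = 1/4.5099 = 0.222 rad/s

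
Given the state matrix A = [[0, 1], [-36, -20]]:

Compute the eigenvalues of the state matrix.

det(A - λI) = λ² - (-20)λ + 36 = (λ - (-18))(λ - (-2)). Eigenvalues: -18, -2.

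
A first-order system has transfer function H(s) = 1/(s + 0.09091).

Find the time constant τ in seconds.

For H(s) = 1/(s + 1/τ), the pole is at -1/τ = -0.09091, so τ = 1/0.09091 = 11 s.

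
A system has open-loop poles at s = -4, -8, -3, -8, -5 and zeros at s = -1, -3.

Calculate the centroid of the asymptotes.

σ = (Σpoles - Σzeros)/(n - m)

σ = (Σpoles - Σzeros)/(n - m) = (-28 - (-4))/(5 - 2) = -24/3 = -8.0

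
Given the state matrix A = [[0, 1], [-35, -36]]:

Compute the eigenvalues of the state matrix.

det(A - λI) = λ² - (-36)λ + 35 = (λ - (-35))(λ - (-1)). Eigenvalues: -35, -1.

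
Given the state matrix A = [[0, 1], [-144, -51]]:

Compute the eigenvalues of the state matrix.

det(A - λI) = λ² - (-51)λ + 144 = (λ - (-48))(λ - (-3)). Eigenvalues: -48, -3.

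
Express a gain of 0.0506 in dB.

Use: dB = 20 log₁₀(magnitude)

dB = 20 log₁₀(0.0506) = -25.9 dB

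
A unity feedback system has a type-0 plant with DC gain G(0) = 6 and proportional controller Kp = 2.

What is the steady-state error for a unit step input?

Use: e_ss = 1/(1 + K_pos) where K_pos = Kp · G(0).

K_pos = Kp · G(0) = 2 × 6 = 12. e_ss = 1/(1 + 12) = 0.0769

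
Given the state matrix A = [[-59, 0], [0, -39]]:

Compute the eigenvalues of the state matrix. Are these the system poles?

For diagonal matrix, eigenvalues are diagonal entries: λ₁ = -59, λ₂ = -39. Eigenvalues of A = system poles.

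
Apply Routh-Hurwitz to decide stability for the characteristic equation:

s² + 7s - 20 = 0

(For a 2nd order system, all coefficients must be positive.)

Coefficients: 1, 7, -20. c=-20 not positive, so system is unstable.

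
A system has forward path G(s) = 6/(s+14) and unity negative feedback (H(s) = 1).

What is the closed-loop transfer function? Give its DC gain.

T(s) = G/(1+GH) = [6/(s+14)] / [1 + 6/(s+14)] = 6/(s+14+6) = 6/(s+20). DC gain = 6/20 = 0.3.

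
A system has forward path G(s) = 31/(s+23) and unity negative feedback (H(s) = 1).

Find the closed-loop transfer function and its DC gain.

T(s) = G/(1+GH) = [31/(s+23)] / [1 + 31/(s+23)] = 31/(s+23+31) = 31/(s+54). DC gain = 31/54 = 0.5741.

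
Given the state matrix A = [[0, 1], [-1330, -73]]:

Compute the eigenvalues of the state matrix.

det(A - λI) = λ² - (-73)λ + 1330 = (λ - (-38))(λ - (-35)). Eigenvalues: -38, -35.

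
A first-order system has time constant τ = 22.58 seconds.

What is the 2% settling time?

For first-order system, 2% settling time ≈ 4τ = 4 × 22.58 = 90.32 s.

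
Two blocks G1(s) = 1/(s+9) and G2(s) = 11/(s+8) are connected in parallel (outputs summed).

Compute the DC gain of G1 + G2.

Parallel: G_eq = G1 + G2. DC gain = G1(0) + G2(0) = 1/9 + 11/8 = 0.1111 + 1.375 = 1.4861.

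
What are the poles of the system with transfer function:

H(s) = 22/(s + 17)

Pole is where denominator = 0: s + 17 = 0, so s = -17.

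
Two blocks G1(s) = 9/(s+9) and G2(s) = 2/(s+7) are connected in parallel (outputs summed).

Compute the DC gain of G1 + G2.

Parallel: G_eq = G1 + G2. DC gain = G1(0) + G2(0) = 9/9 + 2/7 = 1 + 0.2857 = 1.2857.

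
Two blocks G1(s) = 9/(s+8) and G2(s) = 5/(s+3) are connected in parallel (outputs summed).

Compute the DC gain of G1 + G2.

Parallel: G_eq = G1 + G2. DC gain = G1(0) + G2(0) = 9/8 + 5/3 = 1.125 + 1.6667 = 2.7917.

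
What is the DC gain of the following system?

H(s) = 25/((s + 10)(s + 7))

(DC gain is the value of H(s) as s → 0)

DC gain = H(0) = 25/(10 × 7) = 25/70 = 0.3571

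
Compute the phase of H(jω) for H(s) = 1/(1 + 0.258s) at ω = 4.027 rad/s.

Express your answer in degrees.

Phase = -arctan(ωτ) = -arctan(4.027 × 0.258) = -46.1°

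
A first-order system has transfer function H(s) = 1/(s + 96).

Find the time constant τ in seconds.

For H(s) = 1/(s + 1/τ), the pole is at -1/τ = -96, so τ = 1/96 = 0.0104 s.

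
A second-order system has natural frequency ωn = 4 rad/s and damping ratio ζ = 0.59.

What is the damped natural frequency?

ωd = ωn√(1 - ζ²) = 4√(1 - 0.59²) = 3.23 rad/s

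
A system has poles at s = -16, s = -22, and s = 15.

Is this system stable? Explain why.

Pole(s) at s = 15 are not in the left half-plane. System is unstable.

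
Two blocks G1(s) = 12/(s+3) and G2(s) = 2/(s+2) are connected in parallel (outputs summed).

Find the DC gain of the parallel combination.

Parallel: G_eq = G1 + G2. DC gain = G1(0) + G2(0) = 12/3 + 2/2 = 4 + 1 = 5.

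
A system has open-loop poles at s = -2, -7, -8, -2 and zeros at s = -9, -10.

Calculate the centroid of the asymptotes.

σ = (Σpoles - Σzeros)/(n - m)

σ = (Σpoles - Σzeros)/(n - m) = (-19 - (-19))/(4 - 2) = 0/2 = 0.0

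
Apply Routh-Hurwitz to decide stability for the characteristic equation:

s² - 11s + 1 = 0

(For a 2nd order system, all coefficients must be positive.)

Coefficients: 1, -11, 1. b=-11 not positive, so system is unstable.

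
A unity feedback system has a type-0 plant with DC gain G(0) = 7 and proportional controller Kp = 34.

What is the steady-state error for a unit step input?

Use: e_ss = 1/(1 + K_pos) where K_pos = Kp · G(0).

K_pos = Kp · G(0) = 34 × 7 = 238. e_ss = 1/(1 + 238) = 0.0042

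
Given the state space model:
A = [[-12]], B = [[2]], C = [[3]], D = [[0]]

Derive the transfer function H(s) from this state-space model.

(sI - A)⁻¹ = 1/(s + 12). H(s) = 3 × 2/(s + 12) + 0 = 6/(s + 12).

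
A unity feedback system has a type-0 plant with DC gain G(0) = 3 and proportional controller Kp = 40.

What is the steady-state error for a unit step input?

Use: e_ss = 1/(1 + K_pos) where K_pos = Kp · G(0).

K_pos = Kp · G(0) = 40 × 3 = 120. e_ss = 1/(1 + 120) = 0.0083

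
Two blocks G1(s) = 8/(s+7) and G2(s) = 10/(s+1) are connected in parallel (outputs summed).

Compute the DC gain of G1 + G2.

Parallel: G_eq = G1 + G2. DC gain = G1(0) + G2(0) = 8/7 + 10/1 = 1.1429 + 10 = 11.1429.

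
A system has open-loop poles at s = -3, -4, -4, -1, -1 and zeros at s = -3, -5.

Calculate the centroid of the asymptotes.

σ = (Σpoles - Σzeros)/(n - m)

σ = (Σpoles - Σzeros)/(n - m) = (-13 - (-8))/(5 - 2) = -5/3 = -1.67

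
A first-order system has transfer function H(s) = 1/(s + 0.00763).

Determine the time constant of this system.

For H(s) = 1/(s + 1/τ), the pole is at -1/τ = -0.00763, so τ = 1/0.00763 = 131.1 s.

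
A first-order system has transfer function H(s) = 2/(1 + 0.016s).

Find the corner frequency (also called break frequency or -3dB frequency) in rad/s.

Corner frequency = 1/τ = 1/0.016 = 62.5 rad/s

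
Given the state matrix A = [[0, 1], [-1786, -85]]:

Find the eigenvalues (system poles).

det(A - λI) = λ² - (-85)λ + 1786 = (λ - (-47))(λ - (-38)). Eigenvalues: -47, -38.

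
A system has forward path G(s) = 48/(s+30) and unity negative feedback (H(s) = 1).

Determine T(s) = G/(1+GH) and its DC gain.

T(s) = G/(1+GH) = [48/(s+30)] / [1 + 48/(s+30)] = 48/(s+30+48) = 48/(s+78). DC gain = 48/78 = 0.6154.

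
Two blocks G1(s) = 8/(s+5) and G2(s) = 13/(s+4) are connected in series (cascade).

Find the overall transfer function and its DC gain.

Series: multiply transfer functions. G_eq = 8/(s+5) × 13/(s+4) = 104/((s+5)(s+4)). DC gain = 104/(5×4) = 5.2.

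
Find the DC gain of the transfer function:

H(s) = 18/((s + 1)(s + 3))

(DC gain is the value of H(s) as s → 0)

DC gain = H(0) = 18/(1 × 3) = 18/3 = 6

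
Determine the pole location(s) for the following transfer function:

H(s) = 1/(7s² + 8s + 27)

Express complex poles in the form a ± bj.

Discriminant = 8² - 4×7×27 = 64 - 756 = -692 < 0, so the poles are a complex conjugate pair s = (-8 ± j√692)/(2×7). Real part = -8/(2×7) = -8/14 ≈ -0.5714; imaginary part = ±√692/(2×7) ≈ 1.8790. Poles: s = -0.5714 ± 1.8790j.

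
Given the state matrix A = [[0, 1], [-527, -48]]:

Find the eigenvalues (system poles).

det(A - λI) = λ² - (-48)λ + 527 = (λ - (-31))(λ - (-17)). Eigenvalues: -31, -17.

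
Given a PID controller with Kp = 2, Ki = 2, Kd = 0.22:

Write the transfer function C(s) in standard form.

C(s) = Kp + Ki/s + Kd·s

Substituting values: C(s) = 2 + 2/s + 0.22s = (0.22s² + 2s + 2)/s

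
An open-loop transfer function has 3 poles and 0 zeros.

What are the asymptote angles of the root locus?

n - m = 3 - 0 = 3. Angles: θk = (2k + 1)·180°/3 = 60°, 180°, 300°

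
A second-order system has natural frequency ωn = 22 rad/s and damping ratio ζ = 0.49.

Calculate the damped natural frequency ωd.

ωd = ωn√(1 - ζ²) = 22√(1 - 0.49²) = 19.18 rad/s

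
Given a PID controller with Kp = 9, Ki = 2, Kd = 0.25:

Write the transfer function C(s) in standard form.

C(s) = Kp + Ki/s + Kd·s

Substituting values: C(s) = 9 + 2/s + 0.25s = (0.25s² + 9s + 2)/s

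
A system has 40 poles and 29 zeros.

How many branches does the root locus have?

Root locus has n branches where n = number of poles = 40.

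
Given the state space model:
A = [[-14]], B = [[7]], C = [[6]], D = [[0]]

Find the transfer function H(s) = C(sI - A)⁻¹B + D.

(sI - A)⁻¹ = 1/(s + 14). H(s) = 6 × 7/(s + 14) + 0 = 42/(s + 14).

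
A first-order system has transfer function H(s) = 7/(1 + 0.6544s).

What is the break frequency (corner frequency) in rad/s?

Corner frequency = 1/τ = 1/0.6544 = 1.528 rad/s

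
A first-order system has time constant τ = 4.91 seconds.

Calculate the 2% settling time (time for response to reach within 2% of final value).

For first-order system, 2% settling time ≈ 4τ = 4 × 4.91 = 19.64 s.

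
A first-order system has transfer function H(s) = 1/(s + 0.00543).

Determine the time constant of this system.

For H(s) = 1/(s + 1/τ), the pole is at -1/τ = -0.00543, so τ = 1/0.00543 = 184.2 s.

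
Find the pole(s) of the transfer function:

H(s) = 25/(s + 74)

Pole is where denominator = 0: s + 74 = 0, so s = -74.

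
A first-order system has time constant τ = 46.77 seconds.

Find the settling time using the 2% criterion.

For first-order system, 2% settling time ≈ 4τ = 4 × 46.77 = 187.08 s.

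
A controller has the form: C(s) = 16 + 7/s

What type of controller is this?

This is a Proportional-Integral (PI) controller.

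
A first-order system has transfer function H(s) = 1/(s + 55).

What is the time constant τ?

For H(s) = 1/(s + 1/τ), the pole is at -1/τ = -55, so τ = 1/55 = 0.0182 s.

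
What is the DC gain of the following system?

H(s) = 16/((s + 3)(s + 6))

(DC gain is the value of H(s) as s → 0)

DC gain = H(0) = 16/(3 × 6) = 16/18 = 0.8889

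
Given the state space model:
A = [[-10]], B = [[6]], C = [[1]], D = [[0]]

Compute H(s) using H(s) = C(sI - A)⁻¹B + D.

(sI - A)⁻¹ = 1/(s + 10). H(s) = 1 × 6/(s + 10) + 0 = 6/(s + 10).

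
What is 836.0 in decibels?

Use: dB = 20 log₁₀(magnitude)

dB = 20 log₁₀(836.0) = 58.4 dB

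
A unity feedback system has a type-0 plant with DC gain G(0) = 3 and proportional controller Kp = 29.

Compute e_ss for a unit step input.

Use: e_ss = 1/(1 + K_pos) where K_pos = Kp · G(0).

K_pos = Kp · G(0) = 29 × 3 = 87. e_ss = 1/(1 + 87) = 0.0114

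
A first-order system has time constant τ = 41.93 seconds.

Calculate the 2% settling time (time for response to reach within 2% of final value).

For first-order system, 2% settling time ≈ 4τ = 4 × 41.93 = 167.72 s.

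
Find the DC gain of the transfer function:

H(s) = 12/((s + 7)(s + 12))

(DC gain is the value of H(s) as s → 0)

DC gain = H(0) = 12/(7 × 12) = 12/84 = 0.1429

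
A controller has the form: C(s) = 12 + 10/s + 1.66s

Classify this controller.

This is a Proportional-Integral-Derivative (PID) controller.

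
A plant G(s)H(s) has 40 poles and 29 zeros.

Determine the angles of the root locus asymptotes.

n - m = 40 - 29 = 11. Angles: θk = (2k + 1)·180°/11 = 16.36°, 49.09°, 81.82°, 114.55°, 147.27°, 180°, 212.73°, 245.45°, 278.18°, 310.91°, 343.64°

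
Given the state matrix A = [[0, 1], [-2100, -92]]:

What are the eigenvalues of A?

det(A - λI) = λ² - (-92)λ + 2100 = (λ - (-42))(λ - (-50)). Eigenvalues: -42, -50.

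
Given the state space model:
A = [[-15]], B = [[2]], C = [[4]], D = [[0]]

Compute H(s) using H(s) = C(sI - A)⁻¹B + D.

(sI - A)⁻¹ = 1/(s + 15). H(s) = 4 × 2/(s + 15) + 0 = 8/(s + 15).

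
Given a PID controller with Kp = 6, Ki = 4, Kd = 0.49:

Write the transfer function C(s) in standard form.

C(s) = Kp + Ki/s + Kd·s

Substituting values: C(s) = 6 + 4/s + 0.49s = (0.49s² + 6s + 4)/s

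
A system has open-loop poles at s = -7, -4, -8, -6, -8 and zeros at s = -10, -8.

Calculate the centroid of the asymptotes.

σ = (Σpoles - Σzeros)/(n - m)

σ = (Σpoles - Σzeros)/(n - m) = (-33 - (-18))/(5 - 2) = -15/3 = -5.0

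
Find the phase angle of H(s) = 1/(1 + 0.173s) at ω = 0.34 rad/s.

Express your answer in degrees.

Phase = -arctan(ωτ) = -arctan(0.34 × 0.173) = -3.4°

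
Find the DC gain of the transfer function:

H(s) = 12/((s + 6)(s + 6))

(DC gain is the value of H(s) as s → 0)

DC gain = H(0) = 12/(6 × 6) = 12/36 = 0.3333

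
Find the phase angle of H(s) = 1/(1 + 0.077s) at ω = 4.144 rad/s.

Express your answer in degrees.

Phase = -arctan(ωτ) = -arctan(4.144 × 0.077) = -17.7°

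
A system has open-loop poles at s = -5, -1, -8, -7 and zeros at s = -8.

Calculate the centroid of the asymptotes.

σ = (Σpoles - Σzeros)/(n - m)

σ = (Σpoles - Σzeros)/(n - m) = (-21 - (-8))/(4 - 1) = -13/3 = -4.33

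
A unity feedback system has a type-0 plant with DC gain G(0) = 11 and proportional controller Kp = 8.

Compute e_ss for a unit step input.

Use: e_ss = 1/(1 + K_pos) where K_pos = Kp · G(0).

K_pos = Kp · G(0) = 8 × 11 = 88. e_ss = 1/(1 + 88) = 0.0112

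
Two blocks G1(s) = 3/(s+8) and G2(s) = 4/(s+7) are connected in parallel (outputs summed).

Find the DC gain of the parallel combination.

Parallel: G_eq = G1 + G2. DC gain = G1(0) + G2(0) = 3/8 + 4/7 = 0.375 + 0.5714 = 0.9464.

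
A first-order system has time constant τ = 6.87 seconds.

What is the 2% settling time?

For first-order system, 2% settling time ≈ 4τ = 4 × 6.87 = 27.48 s.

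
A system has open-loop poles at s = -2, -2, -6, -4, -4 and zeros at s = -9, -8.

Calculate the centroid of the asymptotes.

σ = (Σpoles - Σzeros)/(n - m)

σ = (Σpoles - Σzeros)/(n - m) = (-18 - (-17))/(5 - 2) = -1/3 = -0.33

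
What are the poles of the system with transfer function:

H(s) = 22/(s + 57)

Pole is where denominator = 0: s + 57 = 0, so s = -57.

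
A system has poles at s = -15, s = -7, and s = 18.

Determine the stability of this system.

Pole(s) at s = 18 are not in the left half-plane. System is unstable.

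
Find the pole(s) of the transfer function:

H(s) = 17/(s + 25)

Pole is where denominator = 0: s + 25 = 0, so s = -25.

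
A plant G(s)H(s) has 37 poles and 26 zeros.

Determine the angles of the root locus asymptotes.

n - m = 37 - 26 = 11. Angles: θk = (2k + 1)·180°/11 = 16.36°, 49.09°, 81.82°, 114.55°, 147.27°, 180°, 212.73°, 245.45°, 278.18°, 310.91°, 343.64°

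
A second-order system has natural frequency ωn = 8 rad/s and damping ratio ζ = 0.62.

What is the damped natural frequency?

ωd = ωn√(1 - ζ²) = 8√(1 - 0.62²) = 6.28 rad/s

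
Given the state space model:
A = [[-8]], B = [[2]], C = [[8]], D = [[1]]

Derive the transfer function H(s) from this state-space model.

(sI - A)⁻¹ = 1/(s + 8). H(s) = 8×2/(s + 8) + 1 = (s + 24)/(s + 8).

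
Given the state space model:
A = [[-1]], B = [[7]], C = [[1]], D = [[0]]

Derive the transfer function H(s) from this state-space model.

(sI - A)⁻¹ = 1/(s + 1). H(s) = 1 × 7/(s + 1) + 0 = 7/(s + 1).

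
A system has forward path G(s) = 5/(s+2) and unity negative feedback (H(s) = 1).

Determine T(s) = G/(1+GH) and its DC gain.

T(s) = G/(1+GH) = [5/(s+2)] / [1 + 5/(s+2)] = 5/(s+2+5) = 5/(s+7). DC gain = 5/7 = 0.7143.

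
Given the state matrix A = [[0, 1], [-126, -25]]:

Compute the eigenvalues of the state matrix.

det(A - λI) = λ² - (-25)λ + 126 = (λ - (-7))(λ - (-18)). Eigenvalues: -7, -18.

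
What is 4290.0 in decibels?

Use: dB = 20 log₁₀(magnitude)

dB = 20 log₁₀(4290.0) = 72.6 dB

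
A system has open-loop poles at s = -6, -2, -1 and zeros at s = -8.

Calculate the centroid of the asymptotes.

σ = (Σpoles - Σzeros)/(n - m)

σ = (Σpoles - Σzeros)/(n - m) = (-9 - (-8))/(3 - 1) = -1/2 = -0.5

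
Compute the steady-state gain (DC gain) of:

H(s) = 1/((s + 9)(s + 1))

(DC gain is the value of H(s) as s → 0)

DC gain = H(0) = 1/(9 × 1) = 1/9 = 0.1111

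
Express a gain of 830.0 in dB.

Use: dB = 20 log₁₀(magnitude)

dB = 20 log₁₀(830.0) = 58.4 dB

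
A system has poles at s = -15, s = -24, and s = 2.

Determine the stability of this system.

Pole(s) at s = 2 are not in the left half-plane. System is unstable.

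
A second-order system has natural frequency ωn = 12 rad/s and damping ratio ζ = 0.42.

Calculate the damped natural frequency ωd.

ωd = ωn√(1 - ζ²) = 12√(1 - 0.42²) = 10.89 rad/s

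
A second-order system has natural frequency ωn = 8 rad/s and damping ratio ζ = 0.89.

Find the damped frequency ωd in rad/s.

ωd = ωn√(1 - ζ²) = 8√(1 - 0.89²) = 3.65 rad/s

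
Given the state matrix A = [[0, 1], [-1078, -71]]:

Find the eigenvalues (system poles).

det(A - λI) = λ² - (-71)λ + 1078 = (λ - (-49))(λ - (-22)). Eigenvalues: -49, -22.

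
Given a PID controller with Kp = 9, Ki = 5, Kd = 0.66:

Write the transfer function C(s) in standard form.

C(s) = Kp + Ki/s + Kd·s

Substituting values: C(s) = 9 + 5/s + 0.66s = (0.66s² + 9s + 5)/s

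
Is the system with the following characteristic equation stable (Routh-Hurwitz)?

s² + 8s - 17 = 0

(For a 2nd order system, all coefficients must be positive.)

Coefficients: 1, 8, -17. c=-17 not positive, so system is unstable.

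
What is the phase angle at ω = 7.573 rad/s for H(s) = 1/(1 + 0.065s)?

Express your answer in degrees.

Phase = -arctan(ωτ) = -arctan(7.573 × 0.065) = -26.2°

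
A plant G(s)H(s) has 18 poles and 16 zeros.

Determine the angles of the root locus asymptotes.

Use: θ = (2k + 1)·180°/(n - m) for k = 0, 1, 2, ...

n - m = 18 - 16 = 2. Angles: θk = (2k + 1)·180°/2 = 90°, 270°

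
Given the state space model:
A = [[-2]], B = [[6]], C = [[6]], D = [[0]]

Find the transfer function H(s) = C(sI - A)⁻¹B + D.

(sI - A)⁻¹ = 1/(s + 2). H(s) = 6 × 6/(s + 2) + 0 = 36/(s + 2).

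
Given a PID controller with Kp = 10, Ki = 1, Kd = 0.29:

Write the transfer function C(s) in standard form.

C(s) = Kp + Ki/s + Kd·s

Substituting values: C(s) = 10 + 1/s + 0.29s = (0.29s² + 10s + 1)/s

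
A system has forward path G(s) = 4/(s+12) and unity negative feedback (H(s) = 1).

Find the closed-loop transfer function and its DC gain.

T(s) = G/(1+GH) = [4/(s+12)] / [1 + 4/(s+12)] = 4/(s+12+4) = 4/(s+16). DC gain = 4/16 = 0.25.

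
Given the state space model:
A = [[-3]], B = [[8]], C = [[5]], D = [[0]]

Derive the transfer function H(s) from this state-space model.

(sI - A)⁻¹ = 1/(s + 3). H(s) = 5 × 8/(s + 3) + 0 = 40/(s + 3).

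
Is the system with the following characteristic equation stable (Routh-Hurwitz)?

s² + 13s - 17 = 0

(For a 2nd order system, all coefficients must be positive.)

Coefficients: 1, 13, -17. c=-17 not positive, so system is unstable.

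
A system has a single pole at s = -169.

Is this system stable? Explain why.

Pole at s = -169 is in the left half-plane. Stable.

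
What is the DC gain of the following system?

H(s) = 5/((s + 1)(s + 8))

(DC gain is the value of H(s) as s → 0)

DC gain = H(0) = 5/(1 × 8) = 5/8 = 0.625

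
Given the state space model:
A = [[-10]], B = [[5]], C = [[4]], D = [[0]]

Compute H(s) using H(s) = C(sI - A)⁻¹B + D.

(sI - A)⁻¹ = 1/(s + 10). H(s) = 4 × 5/(s + 10) + 0 = 20/(s + 10).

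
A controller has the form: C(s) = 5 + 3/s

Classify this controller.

This is a Proportional-Integral (PI) controller.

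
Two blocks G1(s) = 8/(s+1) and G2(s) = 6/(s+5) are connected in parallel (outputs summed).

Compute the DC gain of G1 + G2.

Parallel: G_eq = G1 + G2. DC gain = G1(0) + G2(0) = 8/1 + 6/5 = 8 + 1.2 = 9.2.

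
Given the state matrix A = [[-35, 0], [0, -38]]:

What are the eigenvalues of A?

For diagonal matrix, eigenvalues are diagonal entries: λ₁ = -35, λ₂ = -38.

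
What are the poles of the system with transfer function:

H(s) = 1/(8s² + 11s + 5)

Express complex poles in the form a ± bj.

Discriminant = 11² - 4×8×5 = 121 - 160 = -39 < 0, so the poles are a complex conjugate pair s = (-11 ± j√39)/(2×8). Real part = -11/(2×8) = -11/16 = -0.6875; imaginary part = ±√39/(2×8) ≈ 0.3903. Poles: s = -0.6875 ± 0.3903j.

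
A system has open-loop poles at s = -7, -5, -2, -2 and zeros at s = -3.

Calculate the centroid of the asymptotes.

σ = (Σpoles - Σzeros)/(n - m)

σ = (Σpoles - Σzeros)/(n - m) = (-16 - (-3))/(4 - 1) = -13/3 = -4.33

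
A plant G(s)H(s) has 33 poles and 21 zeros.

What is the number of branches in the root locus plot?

Root locus has n branches where n = number of poles = 33.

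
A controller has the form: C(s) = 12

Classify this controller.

This is a Proportional (P) controller.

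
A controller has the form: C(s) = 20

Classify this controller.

This is a Proportional (P) controller.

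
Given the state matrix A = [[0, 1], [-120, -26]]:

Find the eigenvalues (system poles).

det(A - λI) = λ² - (-26)λ + 120 = (λ - (-6))(λ - (-20)). Eigenvalues: -6, -20.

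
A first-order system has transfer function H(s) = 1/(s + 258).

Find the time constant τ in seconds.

For H(s) = 1/(s + 1/τ), the pole is at -1/τ = -258, so τ = 1/258 = 0.0039 s.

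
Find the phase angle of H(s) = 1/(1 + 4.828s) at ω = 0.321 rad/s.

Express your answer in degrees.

Phase = -arctan(ωτ) = -arctan(0.321 × 4.828) = -57.2°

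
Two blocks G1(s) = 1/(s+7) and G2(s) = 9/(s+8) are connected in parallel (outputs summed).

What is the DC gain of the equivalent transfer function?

Parallel: G_eq = G1 + G2. DC gain = G1(0) + G2(0) = 1/7 + 9/8 = 0.1429 + 1.125 = 1.2679.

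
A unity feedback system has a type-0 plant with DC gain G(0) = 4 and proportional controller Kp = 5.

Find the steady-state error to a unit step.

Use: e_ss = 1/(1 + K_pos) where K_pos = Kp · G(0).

K_pos = Kp · G(0) = 5 × 4 = 20. e_ss = 1/(1 + 20) = 0.0476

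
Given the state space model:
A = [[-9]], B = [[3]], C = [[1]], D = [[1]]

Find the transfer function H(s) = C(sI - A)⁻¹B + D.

(sI - A)⁻¹ = 1/(s + 9). H(s) = 1×3/(s + 9) + 1 = (s + 12)/(s + 9).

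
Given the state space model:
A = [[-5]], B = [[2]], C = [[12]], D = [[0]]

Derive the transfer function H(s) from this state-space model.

(sI - A)⁻¹ = 1/(s + 5). H(s) = 12 × 2/(s + 5) + 0 = 24/(s + 5).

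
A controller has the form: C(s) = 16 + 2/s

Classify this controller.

This is a Proportional-Integral (PI) controller.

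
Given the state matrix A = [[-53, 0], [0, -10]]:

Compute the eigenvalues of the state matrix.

For diagonal matrix, eigenvalues are diagonal entries: λ₁ = -53, λ₂ = -10.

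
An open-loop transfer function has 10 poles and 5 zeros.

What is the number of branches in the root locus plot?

Root locus has n branches where n = number of poles = 10.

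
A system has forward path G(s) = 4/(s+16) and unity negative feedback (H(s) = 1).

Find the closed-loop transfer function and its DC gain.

T(s) = G/(1+GH) = [4/(s+16)] / [1 + 4/(s+16)] = 4/(s+16+4) = 4/(s+20). DC gain = 4/20 = 0.2.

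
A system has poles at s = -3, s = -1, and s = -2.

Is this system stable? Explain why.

All poles are in the left half-plane. System is stable.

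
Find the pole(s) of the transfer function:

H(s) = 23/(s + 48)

Pole is where denominator = 0: s + 48 = 0, so s = -48.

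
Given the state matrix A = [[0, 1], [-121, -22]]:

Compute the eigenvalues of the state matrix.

det(A - λI) = λ² - (-22)λ + 121 = (λ - (-11))(λ - (-11)). Eigenvalues: -11, -11.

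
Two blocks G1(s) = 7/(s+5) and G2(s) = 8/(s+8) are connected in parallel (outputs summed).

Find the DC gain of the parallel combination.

Parallel: G_eq = G1 + G2. DC gain = G1(0) + G2(0) = 7/5 + 8/8 = 1.4 + 1 = 2.4.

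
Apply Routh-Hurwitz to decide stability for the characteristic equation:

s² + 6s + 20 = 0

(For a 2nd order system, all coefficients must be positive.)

Coefficients: 1, 6, 20. All positive, so system is stable.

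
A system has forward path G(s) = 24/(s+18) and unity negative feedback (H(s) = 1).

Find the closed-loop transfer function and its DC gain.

T(s) = G/(1+GH) = [24/(s+18)] / [1 + 24/(s+18)] = 24/(s+18+24) = 24/(s+42). DC gain = 24/42 = 0.5714.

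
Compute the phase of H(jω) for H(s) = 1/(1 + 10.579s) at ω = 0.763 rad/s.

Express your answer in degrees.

Phase = -arctan(ωτ) = -arctan(0.763 × 10.579) = -82.9°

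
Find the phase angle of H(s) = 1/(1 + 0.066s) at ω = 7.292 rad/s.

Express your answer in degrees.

Phase = -arctan(ωτ) = -arctan(7.292 × 0.066) = -25.7°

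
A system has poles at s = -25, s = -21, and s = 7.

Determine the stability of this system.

Pole(s) at s = 7 are not in the left half-plane. System is unstable.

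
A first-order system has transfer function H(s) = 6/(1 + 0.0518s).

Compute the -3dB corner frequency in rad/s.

Corner frequency = 1/τ = 1/0.0518 = 19.305 rad/s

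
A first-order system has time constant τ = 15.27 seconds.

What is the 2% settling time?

For first-order system, 2% settling time ≈ 4τ = 4 × 15.27 = 61.08 s.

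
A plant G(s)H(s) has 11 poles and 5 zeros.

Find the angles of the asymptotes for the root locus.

n - m = 11 - 5 = 6. Angles: θk = (2k + 1)·180°/6 = 30°, 90°, 150°, 210°, 270°, 330°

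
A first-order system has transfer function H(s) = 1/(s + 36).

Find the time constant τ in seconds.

For H(s) = 1/(s + 1/τ), the pole is at -1/τ = -36, so τ = 1/36 = 0.0278 s.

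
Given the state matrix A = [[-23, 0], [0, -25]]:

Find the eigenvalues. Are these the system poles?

For diagonal matrix, eigenvalues are diagonal entries: λ₁ = -23, λ₂ = -25. Eigenvalues of A = system poles.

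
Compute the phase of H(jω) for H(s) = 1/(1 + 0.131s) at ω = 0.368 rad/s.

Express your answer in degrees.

Phase = -arctan(ωτ) = -arctan(0.368 × 0.131) = -2.8°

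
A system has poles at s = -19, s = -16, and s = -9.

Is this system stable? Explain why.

All poles are in the left half-plane. System is stable.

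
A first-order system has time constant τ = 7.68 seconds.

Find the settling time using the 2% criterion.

For first-order system, 2% settling time ≈ 4τ = 4 × 7.68 = 30.72 s.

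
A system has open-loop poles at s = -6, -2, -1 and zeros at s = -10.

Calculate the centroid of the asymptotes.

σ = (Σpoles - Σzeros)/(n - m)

σ = (Σpoles - Σzeros)/(n - m) = (-9 - (-10))/(3 - 1) = 1/2 = 0.5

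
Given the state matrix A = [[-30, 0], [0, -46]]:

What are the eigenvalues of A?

For diagonal matrix, eigenvalues are diagonal entries: λ₁ = -30, λ₂ = -46.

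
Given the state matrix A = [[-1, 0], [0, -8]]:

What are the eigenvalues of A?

For diagonal matrix, eigenvalues are diagonal entries: λ₁ = -1, λ₂ = -8.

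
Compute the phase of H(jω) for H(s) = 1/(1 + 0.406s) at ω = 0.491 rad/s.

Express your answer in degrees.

Phase = -arctan(ωτ) = -arctan(0.491 × 0.406) = -11.3°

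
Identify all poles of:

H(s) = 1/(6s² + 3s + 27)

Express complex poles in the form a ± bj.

Discriminant = 3² - 4×6×27 = 9 - 648 = -639 < 0, so the poles are a complex conjugate pair s = (-3 ± j√639)/(2×6). Real part = -3/(2×6) = -3/12 = -0.25; imaginary part = ±√639/(2×6) ≈ 2.1065. Poles: s = -0.25 ± 2.1065j.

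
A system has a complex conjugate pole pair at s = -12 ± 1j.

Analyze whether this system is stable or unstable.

Real part of poles is -12 (< 0, left half-plane). Stable.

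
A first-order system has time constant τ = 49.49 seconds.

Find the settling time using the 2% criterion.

For first-order system, 2% settling time ≈ 4τ = 4 × 49.49 = 197.96 s.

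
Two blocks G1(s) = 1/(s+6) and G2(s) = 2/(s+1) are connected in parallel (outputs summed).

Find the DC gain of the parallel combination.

Parallel: G_eq = G1 + G2. DC gain = G1(0) + G2(0) = 1/6 + 2/1 = 0.1667 + 2 = 2.1667.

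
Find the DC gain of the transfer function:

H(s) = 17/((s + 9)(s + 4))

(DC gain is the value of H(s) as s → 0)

DC gain = H(0) = 17/(9 × 4) = 17/36 = 0.4722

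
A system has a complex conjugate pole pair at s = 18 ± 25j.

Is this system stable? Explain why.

Real part of poles is 18 (> 0, right half-plane). Unstable.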